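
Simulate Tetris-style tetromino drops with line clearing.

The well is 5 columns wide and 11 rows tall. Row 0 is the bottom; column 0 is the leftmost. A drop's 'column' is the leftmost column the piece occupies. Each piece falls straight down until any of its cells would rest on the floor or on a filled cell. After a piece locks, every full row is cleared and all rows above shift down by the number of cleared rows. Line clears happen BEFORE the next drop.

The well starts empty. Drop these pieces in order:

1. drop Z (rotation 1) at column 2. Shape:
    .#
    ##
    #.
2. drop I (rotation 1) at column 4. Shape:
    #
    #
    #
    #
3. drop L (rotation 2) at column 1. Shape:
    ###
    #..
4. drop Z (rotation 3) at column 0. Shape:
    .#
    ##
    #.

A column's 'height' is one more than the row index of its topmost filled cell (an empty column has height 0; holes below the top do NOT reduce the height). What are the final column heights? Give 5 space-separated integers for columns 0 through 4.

Drop 1: Z rot1 at col 2 lands with bottom-row=0; cleared 0 line(s) (total 0); column heights now [0 0 2 3 0], max=3
Drop 2: I rot1 at col 4 lands with bottom-row=0; cleared 0 line(s) (total 0); column heights now [0 0 2 3 4], max=4
Drop 3: L rot2 at col 1 lands with bottom-row=2; cleared 0 line(s) (total 0); column heights now [0 4 4 4 4], max=4
Drop 4: Z rot3 at col 0 lands with bottom-row=3; cleared 1 line(s) (total 1); column heights now [4 5 2 3 3], max=5

Answer: 4 5 2 3 3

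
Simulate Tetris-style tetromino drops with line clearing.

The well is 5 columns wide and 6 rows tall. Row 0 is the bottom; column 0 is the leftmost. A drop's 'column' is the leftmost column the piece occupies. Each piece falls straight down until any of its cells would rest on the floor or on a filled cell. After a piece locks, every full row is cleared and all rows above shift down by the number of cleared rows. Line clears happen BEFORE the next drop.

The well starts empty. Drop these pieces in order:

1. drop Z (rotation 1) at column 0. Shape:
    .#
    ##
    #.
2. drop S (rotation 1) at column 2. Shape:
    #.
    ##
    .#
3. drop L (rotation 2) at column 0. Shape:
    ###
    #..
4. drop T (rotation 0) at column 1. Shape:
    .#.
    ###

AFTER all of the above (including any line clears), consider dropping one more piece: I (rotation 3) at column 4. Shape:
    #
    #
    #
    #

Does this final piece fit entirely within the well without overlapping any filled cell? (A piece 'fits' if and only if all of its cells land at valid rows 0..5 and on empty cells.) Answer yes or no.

Drop 1: Z rot1 at col 0 lands with bottom-row=0; cleared 0 line(s) (total 0); column heights now [2 3 0 0 0], max=3
Drop 2: S rot1 at col 2 lands with bottom-row=0; cleared 0 line(s) (total 0); column heights now [2 3 3 2 0], max=3
Drop 3: L rot2 at col 0 lands with bottom-row=2; cleared 0 line(s) (total 0); column heights now [4 4 4 2 0], max=4
Drop 4: T rot0 at col 1 lands with bottom-row=4; cleared 0 line(s) (total 0); column heights now [4 5 6 5 0], max=6
Test piece I rot3 at col 4 (width 1): heights before test = [4 5 6 5 0]; fits = True

Answer: yes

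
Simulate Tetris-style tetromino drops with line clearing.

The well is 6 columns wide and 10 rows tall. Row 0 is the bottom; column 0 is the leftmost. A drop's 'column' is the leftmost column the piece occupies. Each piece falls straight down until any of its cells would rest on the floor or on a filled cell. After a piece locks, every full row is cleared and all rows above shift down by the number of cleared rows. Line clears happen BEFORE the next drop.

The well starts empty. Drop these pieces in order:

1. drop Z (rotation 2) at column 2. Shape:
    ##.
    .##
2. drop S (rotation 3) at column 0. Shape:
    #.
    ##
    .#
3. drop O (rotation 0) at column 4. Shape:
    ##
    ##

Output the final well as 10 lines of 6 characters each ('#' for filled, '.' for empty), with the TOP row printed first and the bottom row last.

Answer: ......
......
......
......
......
......
......
......
#...##
.#.##.

Derivation:
Drop 1: Z rot2 at col 2 lands with bottom-row=0; cleared 0 line(s) (total 0); column heights now [0 0 2 2 1 0], max=2
Drop 2: S rot3 at col 0 lands with bottom-row=0; cleared 0 line(s) (total 0); column heights now [3 2 2 2 1 0], max=3
Drop 3: O rot0 at col 4 lands with bottom-row=1; cleared 1 line(s) (total 1); column heights now [2 1 0 1 2 2], max=2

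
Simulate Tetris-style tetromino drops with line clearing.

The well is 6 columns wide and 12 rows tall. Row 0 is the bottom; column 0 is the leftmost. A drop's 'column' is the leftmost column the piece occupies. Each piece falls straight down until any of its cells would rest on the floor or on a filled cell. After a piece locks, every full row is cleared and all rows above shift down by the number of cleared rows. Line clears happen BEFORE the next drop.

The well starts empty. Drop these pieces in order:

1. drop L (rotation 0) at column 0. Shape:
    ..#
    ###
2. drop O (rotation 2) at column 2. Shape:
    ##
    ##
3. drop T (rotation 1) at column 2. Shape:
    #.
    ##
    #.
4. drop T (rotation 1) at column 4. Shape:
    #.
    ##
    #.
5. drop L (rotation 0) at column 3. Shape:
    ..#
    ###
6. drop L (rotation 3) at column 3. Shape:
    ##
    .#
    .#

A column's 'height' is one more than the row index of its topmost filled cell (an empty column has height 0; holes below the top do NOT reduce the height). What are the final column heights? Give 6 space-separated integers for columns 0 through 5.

Drop 1: L rot0 at col 0 lands with bottom-row=0; cleared 0 line(s) (total 0); column heights now [1 1 2 0 0 0], max=2
Drop 2: O rot2 at col 2 lands with bottom-row=2; cleared 0 line(s) (total 0); column heights now [1 1 4 4 0 0], max=4
Drop 3: T rot1 at col 2 lands with bottom-row=4; cleared 0 line(s) (total 0); column heights now [1 1 7 6 0 0], max=7
Drop 4: T rot1 at col 4 lands with bottom-row=0; cleared 0 line(s) (total 0); column heights now [1 1 7 6 3 2], max=7
Drop 5: L rot0 at col 3 lands with bottom-row=6; cleared 0 line(s) (total 0); column heights now [1 1 7 7 7 8], max=8
Drop 6: L rot3 at col 3 lands with bottom-row=7; cleared 0 line(s) (total 0); column heights now [1 1 7 10 10 8], max=10

Answer: 1 1 7 10 10 8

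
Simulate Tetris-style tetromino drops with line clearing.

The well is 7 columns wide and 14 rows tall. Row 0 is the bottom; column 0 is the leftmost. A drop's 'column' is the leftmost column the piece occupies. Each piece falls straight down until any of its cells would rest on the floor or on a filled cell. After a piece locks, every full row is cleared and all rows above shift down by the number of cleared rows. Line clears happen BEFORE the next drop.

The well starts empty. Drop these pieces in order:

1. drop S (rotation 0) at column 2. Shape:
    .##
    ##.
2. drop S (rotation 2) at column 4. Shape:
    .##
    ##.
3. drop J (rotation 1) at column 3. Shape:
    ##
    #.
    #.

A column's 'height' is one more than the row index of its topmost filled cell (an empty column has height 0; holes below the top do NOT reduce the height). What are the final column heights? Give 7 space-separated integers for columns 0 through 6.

Drop 1: S rot0 at col 2 lands with bottom-row=0; cleared 0 line(s) (total 0); column heights now [0 0 1 2 2 0 0], max=2
Drop 2: S rot2 at col 4 lands with bottom-row=2; cleared 0 line(s) (total 0); column heights now [0 0 1 2 3 4 4], max=4
Drop 3: J rot1 at col 3 lands with bottom-row=2; cleared 0 line(s) (total 0); column heights now [0 0 1 5 5 4 4], max=5

Answer: 0 0 1 5 5 4 4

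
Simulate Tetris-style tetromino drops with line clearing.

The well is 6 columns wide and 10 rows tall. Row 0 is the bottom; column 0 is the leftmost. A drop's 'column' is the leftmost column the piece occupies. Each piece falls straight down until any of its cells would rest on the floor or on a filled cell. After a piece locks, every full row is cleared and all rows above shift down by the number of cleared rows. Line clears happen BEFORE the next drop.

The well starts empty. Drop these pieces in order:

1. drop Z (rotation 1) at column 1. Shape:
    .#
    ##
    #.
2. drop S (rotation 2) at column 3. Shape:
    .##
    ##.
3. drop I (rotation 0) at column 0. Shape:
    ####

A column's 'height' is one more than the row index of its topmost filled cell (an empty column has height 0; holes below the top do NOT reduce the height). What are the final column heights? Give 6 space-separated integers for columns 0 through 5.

Drop 1: Z rot1 at col 1 lands with bottom-row=0; cleared 0 line(s) (total 0); column heights now [0 2 3 0 0 0], max=3
Drop 2: S rot2 at col 3 lands with bottom-row=0; cleared 0 line(s) (total 0); column heights now [0 2 3 1 2 2], max=3
Drop 3: I rot0 at col 0 lands with bottom-row=3; cleared 0 line(s) (total 0); column heights now [4 4 4 4 2 2], max=4

Answer: 4 4 4 4 2 2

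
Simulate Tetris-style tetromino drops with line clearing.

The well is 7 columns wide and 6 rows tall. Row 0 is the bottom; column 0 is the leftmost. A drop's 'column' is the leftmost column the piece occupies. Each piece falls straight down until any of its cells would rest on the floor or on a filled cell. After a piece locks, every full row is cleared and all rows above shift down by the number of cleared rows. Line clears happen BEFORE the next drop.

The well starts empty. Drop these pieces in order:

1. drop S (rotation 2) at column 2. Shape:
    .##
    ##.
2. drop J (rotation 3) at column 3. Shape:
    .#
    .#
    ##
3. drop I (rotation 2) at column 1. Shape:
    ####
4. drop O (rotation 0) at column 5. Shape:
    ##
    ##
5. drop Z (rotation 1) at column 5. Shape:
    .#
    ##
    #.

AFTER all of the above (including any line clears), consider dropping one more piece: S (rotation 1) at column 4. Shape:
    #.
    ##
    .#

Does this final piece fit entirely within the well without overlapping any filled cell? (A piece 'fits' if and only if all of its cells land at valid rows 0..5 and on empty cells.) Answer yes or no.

Answer: no

Derivation:
Drop 1: S rot2 at col 2 lands with bottom-row=0; cleared 0 line(s) (total 0); column heights now [0 0 1 2 2 0 0], max=2
Drop 2: J rot3 at col 3 lands with bottom-row=2; cleared 0 line(s) (total 0); column heights now [0 0 1 3 5 0 0], max=5
Drop 3: I rot2 at col 1 lands with bottom-row=5; cleared 0 line(s) (total 0); column heights now [0 6 6 6 6 0 0], max=6
Drop 4: O rot0 at col 5 lands with bottom-row=0; cleared 0 line(s) (total 0); column heights now [0 6 6 6 6 2 2], max=6
Drop 5: Z rot1 at col 5 lands with bottom-row=2; cleared 0 line(s) (total 0); column heights now [0 6 6 6 6 4 5], max=6
Test piece S rot1 at col 4 (width 2): heights before test = [0 6 6 6 6 4 5]; fits = False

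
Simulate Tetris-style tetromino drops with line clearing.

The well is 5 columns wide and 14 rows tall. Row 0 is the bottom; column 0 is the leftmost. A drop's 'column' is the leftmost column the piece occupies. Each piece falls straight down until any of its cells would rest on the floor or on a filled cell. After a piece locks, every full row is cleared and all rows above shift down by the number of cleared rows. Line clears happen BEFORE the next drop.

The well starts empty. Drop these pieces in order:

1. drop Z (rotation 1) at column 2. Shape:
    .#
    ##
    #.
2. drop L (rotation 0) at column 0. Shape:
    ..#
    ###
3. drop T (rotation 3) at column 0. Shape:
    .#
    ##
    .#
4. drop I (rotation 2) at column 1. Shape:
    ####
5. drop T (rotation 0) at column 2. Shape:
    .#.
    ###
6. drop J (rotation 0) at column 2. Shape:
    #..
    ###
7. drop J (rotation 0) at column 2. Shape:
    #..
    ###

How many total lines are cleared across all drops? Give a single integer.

Drop 1: Z rot1 at col 2 lands with bottom-row=0; cleared 0 line(s) (total 0); column heights now [0 0 2 3 0], max=3
Drop 2: L rot0 at col 0 lands with bottom-row=2; cleared 0 line(s) (total 0); column heights now [3 3 4 3 0], max=4
Drop 3: T rot3 at col 0 lands with bottom-row=3; cleared 0 line(s) (total 0); column heights now [5 6 4 3 0], max=6
Drop 4: I rot2 at col 1 lands with bottom-row=6; cleared 0 line(s) (total 0); column heights now [5 7 7 7 7], max=7
Drop 5: T rot0 at col 2 lands with bottom-row=7; cleared 0 line(s) (total 0); column heights now [5 7 8 9 8], max=9
Drop 6: J rot0 at col 2 lands with bottom-row=9; cleared 0 line(s) (total 0); column heights now [5 7 11 10 10], max=11
Drop 7: J rot0 at col 2 lands with bottom-row=11; cleared 0 line(s) (total 0); column heights now [5 7 13 12 12], max=13

Answer: 0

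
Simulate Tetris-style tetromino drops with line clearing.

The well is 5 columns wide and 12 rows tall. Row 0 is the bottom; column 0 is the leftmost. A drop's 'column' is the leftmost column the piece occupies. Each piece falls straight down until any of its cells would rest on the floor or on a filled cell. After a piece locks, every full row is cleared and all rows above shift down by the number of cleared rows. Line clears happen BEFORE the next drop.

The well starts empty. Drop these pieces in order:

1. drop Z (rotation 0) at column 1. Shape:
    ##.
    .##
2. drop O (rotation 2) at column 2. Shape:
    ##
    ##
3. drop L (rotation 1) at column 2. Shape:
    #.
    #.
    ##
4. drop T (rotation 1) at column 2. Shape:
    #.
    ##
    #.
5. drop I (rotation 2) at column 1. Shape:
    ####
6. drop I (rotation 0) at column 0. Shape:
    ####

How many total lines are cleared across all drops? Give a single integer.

Answer: 0

Derivation:
Drop 1: Z rot0 at col 1 lands with bottom-row=0; cleared 0 line(s) (total 0); column heights now [0 2 2 1 0], max=2
Drop 2: O rot2 at col 2 lands with bottom-row=2; cleared 0 line(s) (total 0); column heights now [0 2 4 4 0], max=4
Drop 3: L rot1 at col 2 lands with bottom-row=4; cleared 0 line(s) (total 0); column heights now [0 2 7 5 0], max=7
Drop 4: T rot1 at col 2 lands with bottom-row=7; cleared 0 line(s) (total 0); column heights now [0 2 10 9 0], max=10
Drop 5: I rot2 at col 1 lands with bottom-row=10; cleared 0 line(s) (total 0); column heights now [0 11 11 11 11], max=11
Drop 6: I rot0 at col 0 lands with bottom-row=11; cleared 0 line(s) (total 0); column heights now [12 12 12 12 11], max=12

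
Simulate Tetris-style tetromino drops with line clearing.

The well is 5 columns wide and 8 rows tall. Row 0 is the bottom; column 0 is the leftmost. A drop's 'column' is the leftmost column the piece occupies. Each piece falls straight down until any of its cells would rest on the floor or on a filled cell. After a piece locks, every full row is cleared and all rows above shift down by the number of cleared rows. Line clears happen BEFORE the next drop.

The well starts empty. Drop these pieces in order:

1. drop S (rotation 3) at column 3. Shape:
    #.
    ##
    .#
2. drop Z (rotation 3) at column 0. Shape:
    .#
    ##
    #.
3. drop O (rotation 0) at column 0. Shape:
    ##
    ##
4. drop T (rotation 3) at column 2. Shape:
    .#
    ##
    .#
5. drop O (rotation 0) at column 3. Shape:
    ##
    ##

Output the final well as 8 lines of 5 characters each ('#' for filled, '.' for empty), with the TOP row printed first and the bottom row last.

Drop 1: S rot3 at col 3 lands with bottom-row=0; cleared 0 line(s) (total 0); column heights now [0 0 0 3 2], max=3
Drop 2: Z rot3 at col 0 lands with bottom-row=0; cleared 0 line(s) (total 0); column heights now [2 3 0 3 2], max=3
Drop 3: O rot0 at col 0 lands with bottom-row=3; cleared 0 line(s) (total 0); column heights now [5 5 0 3 2], max=5
Drop 4: T rot3 at col 2 lands with bottom-row=3; cleared 0 line(s) (total 0); column heights now [5 5 5 6 2], max=6
Drop 5: O rot0 at col 3 lands with bottom-row=6; cleared 0 line(s) (total 0); column heights now [5 5 5 8 8], max=8

Answer: ...##
...##
...#.
####.
##.#.
.#.#.
##.##
#...#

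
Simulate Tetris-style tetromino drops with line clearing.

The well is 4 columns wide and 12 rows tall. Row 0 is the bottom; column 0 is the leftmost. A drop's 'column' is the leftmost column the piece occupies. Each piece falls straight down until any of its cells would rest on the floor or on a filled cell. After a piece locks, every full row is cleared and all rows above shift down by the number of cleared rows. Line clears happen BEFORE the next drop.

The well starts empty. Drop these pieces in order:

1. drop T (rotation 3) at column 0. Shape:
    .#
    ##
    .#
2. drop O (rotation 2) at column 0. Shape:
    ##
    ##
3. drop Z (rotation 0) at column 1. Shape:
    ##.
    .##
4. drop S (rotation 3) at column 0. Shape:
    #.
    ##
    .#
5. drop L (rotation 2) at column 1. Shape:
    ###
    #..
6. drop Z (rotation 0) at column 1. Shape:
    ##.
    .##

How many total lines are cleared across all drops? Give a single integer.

Drop 1: T rot3 at col 0 lands with bottom-row=0; cleared 0 line(s) (total 0); column heights now [2 3 0 0], max=3
Drop 2: O rot2 at col 0 lands with bottom-row=3; cleared 0 line(s) (total 0); column heights now [5 5 0 0], max=5
Drop 3: Z rot0 at col 1 lands with bottom-row=4; cleared 1 line(s) (total 1); column heights now [4 5 5 0], max=5
Drop 4: S rot3 at col 0 lands with bottom-row=5; cleared 0 line(s) (total 1); column heights now [8 7 5 0], max=8
Drop 5: L rot2 at col 1 lands with bottom-row=7; cleared 0 line(s) (total 1); column heights now [8 9 9 9], max=9
Drop 6: Z rot0 at col 1 lands with bottom-row=9; cleared 0 line(s) (total 1); column heights now [8 11 11 10], max=11

Answer: 1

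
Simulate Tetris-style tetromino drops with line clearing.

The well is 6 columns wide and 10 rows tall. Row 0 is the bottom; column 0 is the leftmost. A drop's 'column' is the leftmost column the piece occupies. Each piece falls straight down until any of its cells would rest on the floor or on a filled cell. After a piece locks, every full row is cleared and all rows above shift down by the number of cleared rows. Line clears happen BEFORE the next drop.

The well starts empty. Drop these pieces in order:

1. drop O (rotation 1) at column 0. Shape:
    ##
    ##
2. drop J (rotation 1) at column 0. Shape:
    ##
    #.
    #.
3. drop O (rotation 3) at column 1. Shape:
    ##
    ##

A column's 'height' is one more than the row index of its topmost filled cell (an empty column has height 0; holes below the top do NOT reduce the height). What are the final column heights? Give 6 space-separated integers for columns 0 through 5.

Answer: 5 7 7 0 0 0

Derivation:
Drop 1: O rot1 at col 0 lands with bottom-row=0; cleared 0 line(s) (total 0); column heights now [2 2 0 0 0 0], max=2
Drop 2: J rot1 at col 0 lands with bottom-row=2; cleared 0 line(s) (total 0); column heights now [5 5 0 0 0 0], max=5
Drop 3: O rot3 at col 1 lands with bottom-row=5; cleared 0 line(s) (total 0); column heights now [5 7 7 0 0 0], max=7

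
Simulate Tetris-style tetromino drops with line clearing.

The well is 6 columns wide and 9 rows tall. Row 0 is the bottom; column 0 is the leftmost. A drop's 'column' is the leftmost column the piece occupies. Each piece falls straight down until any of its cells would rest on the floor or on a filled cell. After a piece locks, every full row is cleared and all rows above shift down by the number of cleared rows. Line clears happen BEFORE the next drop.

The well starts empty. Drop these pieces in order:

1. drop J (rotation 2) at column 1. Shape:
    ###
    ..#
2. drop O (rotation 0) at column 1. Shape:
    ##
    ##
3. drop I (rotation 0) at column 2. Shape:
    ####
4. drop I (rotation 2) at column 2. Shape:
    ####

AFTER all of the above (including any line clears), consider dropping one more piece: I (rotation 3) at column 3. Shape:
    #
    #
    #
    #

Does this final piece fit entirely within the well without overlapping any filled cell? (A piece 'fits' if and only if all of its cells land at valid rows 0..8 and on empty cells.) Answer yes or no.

Drop 1: J rot2 at col 1 lands with bottom-row=0; cleared 0 line(s) (total 0); column heights now [0 2 2 2 0 0], max=2
Drop 2: O rot0 at col 1 lands with bottom-row=2; cleared 0 line(s) (total 0); column heights now [0 4 4 2 0 0], max=4
Drop 3: I rot0 at col 2 lands with bottom-row=4; cleared 0 line(s) (total 0); column heights now [0 4 5 5 5 5], max=5
Drop 4: I rot2 at col 2 lands with bottom-row=5; cleared 0 line(s) (total 0); column heights now [0 4 6 6 6 6], max=6
Test piece I rot3 at col 3 (width 1): heights before test = [0 4 6 6 6 6]; fits = False

Answer: no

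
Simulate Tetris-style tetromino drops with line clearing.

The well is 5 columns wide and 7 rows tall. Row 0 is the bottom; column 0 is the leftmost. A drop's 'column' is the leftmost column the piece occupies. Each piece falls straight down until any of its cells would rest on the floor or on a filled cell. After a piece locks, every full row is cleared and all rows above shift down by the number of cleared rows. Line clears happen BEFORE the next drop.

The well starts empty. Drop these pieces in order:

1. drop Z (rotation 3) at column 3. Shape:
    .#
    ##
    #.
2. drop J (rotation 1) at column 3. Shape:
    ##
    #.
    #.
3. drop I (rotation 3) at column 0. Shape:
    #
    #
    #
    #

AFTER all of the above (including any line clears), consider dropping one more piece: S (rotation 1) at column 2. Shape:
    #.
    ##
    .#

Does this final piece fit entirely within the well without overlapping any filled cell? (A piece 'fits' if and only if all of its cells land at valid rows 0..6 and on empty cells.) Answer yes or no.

Drop 1: Z rot3 at col 3 lands with bottom-row=0; cleared 0 line(s) (total 0); column heights now [0 0 0 2 3], max=3
Drop 2: J rot1 at col 3 lands with bottom-row=2; cleared 0 line(s) (total 0); column heights now [0 0 0 5 5], max=5
Drop 3: I rot3 at col 0 lands with bottom-row=0; cleared 0 line(s) (total 0); column heights now [4 0 0 5 5], max=5
Test piece S rot1 at col 2 (width 2): heights before test = [4 0 0 5 5]; fits = False

Answer: no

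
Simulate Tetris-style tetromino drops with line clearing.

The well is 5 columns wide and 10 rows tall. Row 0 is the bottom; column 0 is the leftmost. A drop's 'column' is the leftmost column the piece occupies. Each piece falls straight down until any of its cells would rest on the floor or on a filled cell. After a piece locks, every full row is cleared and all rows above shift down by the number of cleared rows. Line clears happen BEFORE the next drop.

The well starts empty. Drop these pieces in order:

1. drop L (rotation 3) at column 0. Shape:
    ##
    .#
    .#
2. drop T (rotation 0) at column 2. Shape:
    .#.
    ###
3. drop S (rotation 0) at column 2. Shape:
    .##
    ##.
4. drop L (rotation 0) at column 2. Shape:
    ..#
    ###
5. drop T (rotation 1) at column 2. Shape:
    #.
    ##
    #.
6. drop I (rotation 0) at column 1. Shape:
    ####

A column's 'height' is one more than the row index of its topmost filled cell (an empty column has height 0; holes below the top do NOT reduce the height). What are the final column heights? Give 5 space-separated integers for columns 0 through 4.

Answer: 3 9 9 9 9

Derivation:
Drop 1: L rot3 at col 0 lands with bottom-row=0; cleared 0 line(s) (total 0); column heights now [3 3 0 0 0], max=3
Drop 2: T rot0 at col 2 lands with bottom-row=0; cleared 0 line(s) (total 0); column heights now [3 3 1 2 1], max=3
Drop 3: S rot0 at col 2 lands with bottom-row=2; cleared 0 line(s) (total 0); column heights now [3 3 3 4 4], max=4
Drop 4: L rot0 at col 2 lands with bottom-row=4; cleared 0 line(s) (total 0); column heights now [3 3 5 5 6], max=6
Drop 5: T rot1 at col 2 lands with bottom-row=5; cleared 0 line(s) (total 0); column heights now [3 3 8 7 6], max=8
Drop 6: I rot0 at col 1 lands with bottom-row=8; cleared 0 line(s) (total 0); column heights now [3 9 9 9 9], max=9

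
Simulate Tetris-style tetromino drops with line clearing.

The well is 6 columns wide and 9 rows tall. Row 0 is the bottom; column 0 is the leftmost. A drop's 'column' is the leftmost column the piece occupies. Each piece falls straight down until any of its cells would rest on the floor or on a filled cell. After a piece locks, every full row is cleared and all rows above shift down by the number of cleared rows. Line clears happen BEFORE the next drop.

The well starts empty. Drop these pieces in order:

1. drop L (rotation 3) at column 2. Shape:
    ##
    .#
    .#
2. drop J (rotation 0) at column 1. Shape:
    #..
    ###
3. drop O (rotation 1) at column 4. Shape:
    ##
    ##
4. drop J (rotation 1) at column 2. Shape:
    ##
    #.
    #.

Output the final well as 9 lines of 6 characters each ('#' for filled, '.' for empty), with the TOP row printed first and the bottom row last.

Drop 1: L rot3 at col 2 lands with bottom-row=0; cleared 0 line(s) (total 0); column heights now [0 0 3 3 0 0], max=3
Drop 2: J rot0 at col 1 lands with bottom-row=3; cleared 0 line(s) (total 0); column heights now [0 5 4 4 0 0], max=5
Drop 3: O rot1 at col 4 lands with bottom-row=0; cleared 0 line(s) (total 0); column heights now [0 5 4 4 2 2], max=5
Drop 4: J rot1 at col 2 lands with bottom-row=4; cleared 0 line(s) (total 0); column heights now [0 5 7 7 2 2], max=7

Answer: ......
......
..##..
..#...
.##...
.###..
..##..
...###
...###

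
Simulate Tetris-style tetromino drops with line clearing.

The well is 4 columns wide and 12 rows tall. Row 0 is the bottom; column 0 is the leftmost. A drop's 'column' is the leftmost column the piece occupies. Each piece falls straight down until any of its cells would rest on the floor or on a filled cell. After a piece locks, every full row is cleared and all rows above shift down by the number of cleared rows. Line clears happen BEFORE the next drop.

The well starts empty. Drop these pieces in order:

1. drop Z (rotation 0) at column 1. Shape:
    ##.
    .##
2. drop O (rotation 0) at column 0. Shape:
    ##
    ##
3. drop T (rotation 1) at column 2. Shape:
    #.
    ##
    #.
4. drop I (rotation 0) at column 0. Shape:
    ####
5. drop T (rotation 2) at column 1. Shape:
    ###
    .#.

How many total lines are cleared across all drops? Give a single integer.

Drop 1: Z rot0 at col 1 lands with bottom-row=0; cleared 0 line(s) (total 0); column heights now [0 2 2 1], max=2
Drop 2: O rot0 at col 0 lands with bottom-row=2; cleared 0 line(s) (total 0); column heights now [4 4 2 1], max=4
Drop 3: T rot1 at col 2 lands with bottom-row=2; cleared 1 line(s) (total 1); column heights now [3 3 4 1], max=4
Drop 4: I rot0 at col 0 lands with bottom-row=4; cleared 1 line(s) (total 2); column heights now [3 3 4 1], max=4
Drop 5: T rot2 at col 1 lands with bottom-row=4; cleared 0 line(s) (total 2); column heights now [3 6 6 6], max=6

Answer: 2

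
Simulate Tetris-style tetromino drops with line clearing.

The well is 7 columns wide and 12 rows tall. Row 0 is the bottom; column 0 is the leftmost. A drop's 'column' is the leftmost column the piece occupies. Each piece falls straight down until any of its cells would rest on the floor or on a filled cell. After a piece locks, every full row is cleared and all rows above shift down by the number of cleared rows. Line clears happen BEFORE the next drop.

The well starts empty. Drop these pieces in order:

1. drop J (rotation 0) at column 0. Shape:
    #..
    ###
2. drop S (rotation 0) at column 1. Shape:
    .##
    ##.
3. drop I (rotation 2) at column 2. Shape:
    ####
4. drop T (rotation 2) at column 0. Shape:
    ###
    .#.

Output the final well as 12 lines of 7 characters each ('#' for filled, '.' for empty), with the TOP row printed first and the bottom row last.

Answer: .......
.......
.......
.......
.......
.......
.......
###....
.#####.
..##...
###....
###....

Derivation:
Drop 1: J rot0 at col 0 lands with bottom-row=0; cleared 0 line(s) (total 0); column heights now [2 1 1 0 0 0 0], max=2
Drop 2: S rot0 at col 1 lands with bottom-row=1; cleared 0 line(s) (total 0); column heights now [2 2 3 3 0 0 0], max=3
Drop 3: I rot2 at col 2 lands with bottom-row=3; cleared 0 line(s) (total 0); column heights now [2 2 4 4 4 4 0], max=4
Drop 4: T rot2 at col 0 lands with bottom-row=3; cleared 0 line(s) (total 0); column heights now [5 5 5 4 4 4 0], max=5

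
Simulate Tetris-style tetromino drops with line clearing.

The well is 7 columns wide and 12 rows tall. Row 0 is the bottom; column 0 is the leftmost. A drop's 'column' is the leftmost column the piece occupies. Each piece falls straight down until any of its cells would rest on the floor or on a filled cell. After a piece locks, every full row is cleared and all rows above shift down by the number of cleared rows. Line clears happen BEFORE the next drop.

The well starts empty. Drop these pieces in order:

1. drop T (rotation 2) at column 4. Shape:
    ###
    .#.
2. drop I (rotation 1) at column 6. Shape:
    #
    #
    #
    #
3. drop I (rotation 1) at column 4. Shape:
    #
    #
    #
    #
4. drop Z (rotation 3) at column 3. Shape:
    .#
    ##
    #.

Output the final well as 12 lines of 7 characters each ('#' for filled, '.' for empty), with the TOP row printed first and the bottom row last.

Drop 1: T rot2 at col 4 lands with bottom-row=0; cleared 0 line(s) (total 0); column heights now [0 0 0 0 2 2 2], max=2
Drop 2: I rot1 at col 6 lands with bottom-row=2; cleared 0 line(s) (total 0); column heights now [0 0 0 0 2 2 6], max=6
Drop 3: I rot1 at col 4 lands with bottom-row=2; cleared 0 line(s) (total 0); column heights now [0 0 0 0 6 2 6], max=6
Drop 4: Z rot3 at col 3 lands with bottom-row=5; cleared 0 line(s) (total 0); column heights now [0 0 0 7 8 2 6], max=8

Answer: .......
.......
.......
.......
....#..
...##..
...##.#
....#.#
....#.#
....#.#
....###
.....#.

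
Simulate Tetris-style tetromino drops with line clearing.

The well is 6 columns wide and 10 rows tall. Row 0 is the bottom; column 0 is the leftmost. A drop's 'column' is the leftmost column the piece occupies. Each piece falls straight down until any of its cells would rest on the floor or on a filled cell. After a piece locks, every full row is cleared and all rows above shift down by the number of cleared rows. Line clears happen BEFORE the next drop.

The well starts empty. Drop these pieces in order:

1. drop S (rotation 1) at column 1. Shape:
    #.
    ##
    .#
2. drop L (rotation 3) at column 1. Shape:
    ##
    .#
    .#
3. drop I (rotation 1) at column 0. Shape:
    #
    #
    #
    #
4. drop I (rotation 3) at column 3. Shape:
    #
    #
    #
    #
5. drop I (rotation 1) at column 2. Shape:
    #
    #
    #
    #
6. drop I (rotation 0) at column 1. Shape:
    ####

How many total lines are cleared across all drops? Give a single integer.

Drop 1: S rot1 at col 1 lands with bottom-row=0; cleared 0 line(s) (total 0); column heights now [0 3 2 0 0 0], max=3
Drop 2: L rot3 at col 1 lands with bottom-row=2; cleared 0 line(s) (total 0); column heights now [0 5 5 0 0 0], max=5
Drop 3: I rot1 at col 0 lands with bottom-row=0; cleared 0 line(s) (total 0); column heights now [4 5 5 0 0 0], max=5
Drop 4: I rot3 at col 3 lands with bottom-row=0; cleared 0 line(s) (total 0); column heights now [4 5 5 4 0 0], max=5
Drop 5: I rot1 at col 2 lands with bottom-row=5; cleared 0 line(s) (total 0); column heights now [4 5 9 4 0 0], max=9
Drop 6: I rot0 at col 1 lands with bottom-row=9; cleared 0 line(s) (total 0); column heights now [4 10 10 10 10 0], max=10

Answer: 0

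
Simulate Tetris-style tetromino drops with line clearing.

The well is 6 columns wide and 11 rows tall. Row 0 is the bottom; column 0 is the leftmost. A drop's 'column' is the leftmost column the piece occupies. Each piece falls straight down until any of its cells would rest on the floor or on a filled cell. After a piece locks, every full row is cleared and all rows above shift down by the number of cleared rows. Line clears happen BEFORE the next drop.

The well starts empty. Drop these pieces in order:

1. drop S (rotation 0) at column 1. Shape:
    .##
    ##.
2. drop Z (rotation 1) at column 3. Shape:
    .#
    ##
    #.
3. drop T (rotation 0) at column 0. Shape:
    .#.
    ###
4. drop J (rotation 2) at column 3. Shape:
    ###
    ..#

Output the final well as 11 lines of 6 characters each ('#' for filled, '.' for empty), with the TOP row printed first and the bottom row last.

Answer: ......
......
......
......
......
...###
....##
.#.##.
####..
..##..
.##...

Derivation:
Drop 1: S rot0 at col 1 lands with bottom-row=0; cleared 0 line(s) (total 0); column heights now [0 1 2 2 0 0], max=2
Drop 2: Z rot1 at col 3 lands with bottom-row=2; cleared 0 line(s) (total 0); column heights now [0 1 2 4 5 0], max=5
Drop 3: T rot0 at col 0 lands with bottom-row=2; cleared 0 line(s) (total 0); column heights now [3 4 3 4 5 0], max=5
Drop 4: J rot2 at col 3 lands with bottom-row=4; cleared 0 line(s) (total 0); column heights now [3 4 3 6 6 6], max=6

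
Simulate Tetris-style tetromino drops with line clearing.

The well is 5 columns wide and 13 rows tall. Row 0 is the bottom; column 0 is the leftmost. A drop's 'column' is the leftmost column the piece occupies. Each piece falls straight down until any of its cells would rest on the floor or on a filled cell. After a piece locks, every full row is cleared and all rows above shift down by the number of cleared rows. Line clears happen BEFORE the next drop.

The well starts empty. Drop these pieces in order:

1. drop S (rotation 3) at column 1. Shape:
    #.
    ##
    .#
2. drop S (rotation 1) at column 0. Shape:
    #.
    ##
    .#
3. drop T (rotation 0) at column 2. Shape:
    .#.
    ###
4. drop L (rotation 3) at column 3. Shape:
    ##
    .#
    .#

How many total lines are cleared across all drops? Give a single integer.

Answer: 0

Derivation:
Drop 1: S rot3 at col 1 lands with bottom-row=0; cleared 0 line(s) (total 0); column heights now [0 3 2 0 0], max=3
Drop 2: S rot1 at col 0 lands with bottom-row=3; cleared 0 line(s) (total 0); column heights now [6 5 2 0 0], max=6
Drop 3: T rot0 at col 2 lands with bottom-row=2; cleared 0 line(s) (total 0); column heights now [6 5 3 4 3], max=6
Drop 4: L rot3 at col 3 lands with bottom-row=3; cleared 0 line(s) (total 0); column heights now [6 5 3 6 6], max=6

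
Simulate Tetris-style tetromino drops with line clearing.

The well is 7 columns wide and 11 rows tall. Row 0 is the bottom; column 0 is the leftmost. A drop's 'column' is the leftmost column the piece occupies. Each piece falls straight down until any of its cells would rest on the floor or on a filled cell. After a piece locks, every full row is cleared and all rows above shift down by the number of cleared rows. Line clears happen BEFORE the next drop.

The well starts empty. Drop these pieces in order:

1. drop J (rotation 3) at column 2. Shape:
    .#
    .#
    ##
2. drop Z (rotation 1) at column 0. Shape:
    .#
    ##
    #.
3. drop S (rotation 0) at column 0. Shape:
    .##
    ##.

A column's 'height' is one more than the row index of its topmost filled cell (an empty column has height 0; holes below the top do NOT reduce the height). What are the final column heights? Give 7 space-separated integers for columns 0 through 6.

Drop 1: J rot3 at col 2 lands with bottom-row=0; cleared 0 line(s) (total 0); column heights now [0 0 1 3 0 0 0], max=3
Drop 2: Z rot1 at col 0 lands with bottom-row=0; cleared 0 line(s) (total 0); column heights now [2 3 1 3 0 0 0], max=3
Drop 3: S rot0 at col 0 lands with bottom-row=3; cleared 0 line(s) (total 0); column heights now [4 5 5 3 0 0 0], max=5

Answer: 4 5 5 3 0 0 0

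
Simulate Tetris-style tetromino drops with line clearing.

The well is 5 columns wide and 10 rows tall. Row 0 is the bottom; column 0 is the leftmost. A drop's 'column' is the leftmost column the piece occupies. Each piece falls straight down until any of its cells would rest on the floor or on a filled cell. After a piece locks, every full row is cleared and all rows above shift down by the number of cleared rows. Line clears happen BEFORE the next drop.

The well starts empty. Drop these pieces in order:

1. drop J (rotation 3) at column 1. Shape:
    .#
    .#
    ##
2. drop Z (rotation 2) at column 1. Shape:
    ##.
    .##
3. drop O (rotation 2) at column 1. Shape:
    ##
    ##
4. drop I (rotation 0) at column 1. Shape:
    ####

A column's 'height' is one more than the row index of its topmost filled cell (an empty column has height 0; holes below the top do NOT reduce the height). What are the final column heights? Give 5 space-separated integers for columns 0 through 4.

Drop 1: J rot3 at col 1 lands with bottom-row=0; cleared 0 line(s) (total 0); column heights now [0 1 3 0 0], max=3
Drop 2: Z rot2 at col 1 lands with bottom-row=3; cleared 0 line(s) (total 0); column heights now [0 5 5 4 0], max=5
Drop 3: O rot2 at col 1 lands with bottom-row=5; cleared 0 line(s) (total 0); column heights now [0 7 7 4 0], max=7
Drop 4: I rot0 at col 1 lands with bottom-row=7; cleared 0 line(s) (total 0); column heights now [0 8 8 8 8], max=8

Answer: 0 8 8 8 8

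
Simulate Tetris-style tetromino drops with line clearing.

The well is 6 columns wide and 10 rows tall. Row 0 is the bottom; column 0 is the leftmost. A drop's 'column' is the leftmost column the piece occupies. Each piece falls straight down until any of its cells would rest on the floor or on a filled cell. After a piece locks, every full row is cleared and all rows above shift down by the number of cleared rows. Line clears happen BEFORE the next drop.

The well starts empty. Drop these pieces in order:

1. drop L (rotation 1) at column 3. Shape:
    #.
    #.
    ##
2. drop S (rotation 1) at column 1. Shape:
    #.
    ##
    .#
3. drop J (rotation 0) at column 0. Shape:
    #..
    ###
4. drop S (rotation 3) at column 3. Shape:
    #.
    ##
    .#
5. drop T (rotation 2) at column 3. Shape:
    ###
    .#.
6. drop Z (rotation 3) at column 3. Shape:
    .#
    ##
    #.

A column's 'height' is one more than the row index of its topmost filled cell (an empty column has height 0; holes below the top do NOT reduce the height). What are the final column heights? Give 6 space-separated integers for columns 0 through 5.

Drop 1: L rot1 at col 3 lands with bottom-row=0; cleared 0 line(s) (total 0); column heights now [0 0 0 3 1 0], max=3
Drop 2: S rot1 at col 1 lands with bottom-row=0; cleared 0 line(s) (total 0); column heights now [0 3 2 3 1 0], max=3
Drop 3: J rot0 at col 0 lands with bottom-row=3; cleared 0 line(s) (total 0); column heights now [5 4 4 3 1 0], max=5
Drop 4: S rot3 at col 3 lands with bottom-row=2; cleared 0 line(s) (total 0); column heights now [5 4 4 5 4 0], max=5
Drop 5: T rot2 at col 3 lands with bottom-row=4; cleared 0 line(s) (total 0); column heights now [5 4 4 6 6 6], max=6
Drop 6: Z rot3 at col 3 lands with bottom-row=6; cleared 0 line(s) (total 0); column heights now [5 4 4 8 9 6], max=9

Answer: 5 4 4 8 9 6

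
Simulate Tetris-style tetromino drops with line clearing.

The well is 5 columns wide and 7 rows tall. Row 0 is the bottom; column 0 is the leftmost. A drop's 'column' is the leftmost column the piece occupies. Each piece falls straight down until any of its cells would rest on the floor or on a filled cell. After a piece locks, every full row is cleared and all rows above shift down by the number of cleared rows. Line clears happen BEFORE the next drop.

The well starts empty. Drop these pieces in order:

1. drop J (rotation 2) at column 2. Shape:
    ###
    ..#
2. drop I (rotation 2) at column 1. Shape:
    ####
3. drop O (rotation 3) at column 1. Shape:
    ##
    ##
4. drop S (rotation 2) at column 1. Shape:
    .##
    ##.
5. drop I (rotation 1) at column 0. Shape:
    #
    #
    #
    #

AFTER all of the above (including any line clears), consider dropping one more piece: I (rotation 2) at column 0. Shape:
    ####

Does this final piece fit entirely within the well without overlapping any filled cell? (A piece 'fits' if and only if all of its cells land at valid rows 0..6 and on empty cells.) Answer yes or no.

Drop 1: J rot2 at col 2 lands with bottom-row=0; cleared 0 line(s) (total 0); column heights now [0 0 2 2 2], max=2
Drop 2: I rot2 at col 1 lands with bottom-row=2; cleared 0 line(s) (total 0); column heights now [0 3 3 3 3], max=3
Drop 3: O rot3 at col 1 lands with bottom-row=3; cleared 0 line(s) (total 0); column heights now [0 5 5 3 3], max=5
Drop 4: S rot2 at col 1 lands with bottom-row=5; cleared 0 line(s) (total 0); column heights now [0 6 7 7 3], max=7
Drop 5: I rot1 at col 0 lands with bottom-row=0; cleared 1 line(s) (total 1); column heights now [3 5 6 6 2], max=6
Test piece I rot2 at col 0 (width 4): heights before test = [3 5 6 6 2]; fits = True

Answer: yes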